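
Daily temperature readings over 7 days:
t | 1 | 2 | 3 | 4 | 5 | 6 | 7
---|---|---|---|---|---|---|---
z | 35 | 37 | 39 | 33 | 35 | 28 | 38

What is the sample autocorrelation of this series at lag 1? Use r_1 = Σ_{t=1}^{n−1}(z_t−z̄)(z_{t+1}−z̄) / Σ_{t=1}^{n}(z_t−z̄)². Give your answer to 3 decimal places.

Mean z̄ = (35 + 37 + 39 + 33 + 35 + 28 + 38)/7 = 35.0000
Deviations from mean: 0.0000, 2.0000, 4.0000, -2.0000, 0.0000, -7.0000, 3.0000
Σ(z_t−z̄)(z_{t+1}−z̄) = (0.0000) + (8.0000) + (-8.0000) + (0.0000) + (0.0000) + (-21.0000) = -21.0000
Denominator Σ(z_t−z̄)² = 82.0000
r_1 = -21.0000 / 82.0000 = -0.256

-0.256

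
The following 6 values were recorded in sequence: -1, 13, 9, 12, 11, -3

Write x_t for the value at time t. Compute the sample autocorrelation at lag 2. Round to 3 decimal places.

-0.110

Mean x̄ = (-1 + 13 + 9 + 12 + 11 − 3)/6 = 6.8333
Numerator Σ_{t=1}^{4}(x_t−x̄)(x_{t+2}−x̄) = -26.8889
Denominator Σ(x_t−x̄)² = 244.8333
r_2 = -26.8889 / 244.8333 = -0.110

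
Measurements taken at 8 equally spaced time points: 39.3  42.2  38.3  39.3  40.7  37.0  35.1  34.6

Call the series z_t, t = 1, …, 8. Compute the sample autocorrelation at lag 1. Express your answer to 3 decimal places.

0.394

Mean z̄ = (39.3 + 42.2 + 38.3 + 39.3 + 40.7 + 37.0 + 35.1 + 34.6)/8 = 38.3125
Deviations from mean: 0.9875, 3.8875, -0.0125, 0.9875, 2.3875, -1.3125, -3.2125, -3.7125
Numerator Σ_{t=1}^{7}(z_t−z̄)(z_{t+1}−z̄) = 19.1448
Denominator Σ(z_t−z̄)² = 48.5888
r_1 = 19.1448 / 48.5888 = 0.394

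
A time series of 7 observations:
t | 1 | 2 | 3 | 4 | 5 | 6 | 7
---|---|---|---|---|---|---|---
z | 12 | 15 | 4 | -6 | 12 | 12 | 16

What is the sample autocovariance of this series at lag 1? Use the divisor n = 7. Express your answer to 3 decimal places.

Mean z̄ = (12 + 15 + 4 − 6 + 12 + 12 + 16)/7 = 9.2857
Σ_{t=1}^{6}(z_t−z̄)(z_{t+1}−z̄) = 50.2041
γ_1 = 50.2041 / 7 = 7.172

7.172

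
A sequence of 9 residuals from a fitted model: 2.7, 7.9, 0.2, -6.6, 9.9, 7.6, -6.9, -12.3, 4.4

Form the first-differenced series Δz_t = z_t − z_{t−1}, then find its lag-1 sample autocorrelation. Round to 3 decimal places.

-0.121

First differences Δz: 5.2, -7.7, -6.8, 16.5, -2.3, -14.5, -5.4, 16.7
Mean of differences = 0.2125
Numerator Σ(Δz_t−Δz̄)(Δz_{t+1}−Δz̄) = -112.1127
Denominator Σ(Δz_t−Δz̄)² = 928.0488
r_1(Δz) = -112.1127 / 928.0488 = -0.121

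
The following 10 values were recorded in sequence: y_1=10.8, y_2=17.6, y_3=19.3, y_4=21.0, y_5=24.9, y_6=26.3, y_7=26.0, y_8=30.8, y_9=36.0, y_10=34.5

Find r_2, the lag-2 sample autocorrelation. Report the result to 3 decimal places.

Mean ȳ = (10.8 + 17.6 + 19.3 + 21.0 + 24.9 + 26.3 + 26.0 + 30.8 + 36.0 + 34.5)/10 = 24.7200
Numerator Σ_{t=1}^{8}(y_t−ȳ)(y_{t+2}−ȳ) = 178.8172
Denominator Σ(y_t−ȳ)² = 551.6960
r_2 = 178.8172 / 551.6960 = 0.324

0.324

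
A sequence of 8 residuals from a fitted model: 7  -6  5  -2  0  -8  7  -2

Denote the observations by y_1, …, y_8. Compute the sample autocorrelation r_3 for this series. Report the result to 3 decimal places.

-0.294

Mean ȳ = (7 − 6 + 5 − 2 + 0 − 8 + 7 − 2)/8 = 0.1250
Deviations from mean: 6.8750, -6.1250, 4.8750, -2.1250, -0.1250, -8.1250, 6.8750, -2.1250
Numerator Σ_{t=1}^{5}(y_t−ȳ)(y_{t+3}−ȳ) = -67.7969
Denominator Σ(y_t−ȳ)² = 230.8750
r_3 = -67.7969 / 230.8750 = -0.294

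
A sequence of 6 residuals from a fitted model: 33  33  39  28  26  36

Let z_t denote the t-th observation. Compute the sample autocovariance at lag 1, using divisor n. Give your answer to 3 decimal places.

-3.208

Mean z̄ = (33 + 33 + 39 + 28 + 26 + 36)/6 = 32.5000
Σ_{t=1}^{5}(z_t−z̄)(z_{t+1}−z̄) = -19.2500
γ_1 = -19.2500 / 6 = -3.208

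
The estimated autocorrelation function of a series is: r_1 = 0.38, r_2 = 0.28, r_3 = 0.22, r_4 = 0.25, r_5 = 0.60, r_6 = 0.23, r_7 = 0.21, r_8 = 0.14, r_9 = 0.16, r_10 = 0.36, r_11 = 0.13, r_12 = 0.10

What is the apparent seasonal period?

The largest autocorrelation is r_5 = 0.60; the remaining lags stay at or below 0.38. The elevated value at lag 1 (0.38), dropping to 0.28 at lag 2, reflects decaying short-term dependence rather than seasonality.
The dominant spike at lag 5 indicates a seasonal period of 5.

5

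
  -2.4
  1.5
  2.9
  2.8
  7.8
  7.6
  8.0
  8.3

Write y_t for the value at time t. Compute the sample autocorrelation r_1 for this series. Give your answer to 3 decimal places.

0.520

Mean ȳ = (-2.4 + 1.5 + 2.9 + 2.8 + 7.8 + 7.6 + 8.0 + 8.3)/8 = 4.5625
Numerator Σ_{t=1}^{7}(y_t−ȳ)(y_{t+1}−ȳ) = 56.7611
Denominator Σ(y_t−ȳ)² = 109.2188
r_1 = 56.7611 / 109.2188 = 0.520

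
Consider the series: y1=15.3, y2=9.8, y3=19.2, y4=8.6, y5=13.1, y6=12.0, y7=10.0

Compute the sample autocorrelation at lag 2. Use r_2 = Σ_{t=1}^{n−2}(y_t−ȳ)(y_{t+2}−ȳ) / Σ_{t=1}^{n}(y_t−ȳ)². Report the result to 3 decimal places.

0.408

Mean ȳ = (15.3 + 9.8 + 19.2 + 8.6 + 13.1 + 12.0 + 10.0)/7 = 12.5714
Numerator Σ_{t=1}^{5}(y_t−ȳ)(y_{t+2}−ȳ) = 33.5069
Denominator Σ(y_t−ȳ)² = 82.0543
r_2 = 33.5069 / 82.0543 = 0.408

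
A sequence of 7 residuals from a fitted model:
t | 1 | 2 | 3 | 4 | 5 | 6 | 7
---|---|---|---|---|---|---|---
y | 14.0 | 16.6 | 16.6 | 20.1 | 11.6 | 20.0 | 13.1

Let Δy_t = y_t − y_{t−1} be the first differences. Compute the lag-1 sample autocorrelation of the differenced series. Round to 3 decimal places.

-0.758

First differences Δy: 2.6, 0.0, 3.5, -8.5, 8.4, -6.9
Mean of differences = -0.1500
Numerator Σ(Δy_t−Δȳ)(Δy_{t+1}−Δȳ) = -158.6225
Denominator Σ(Δy_t−Δȳ)² = 209.2950
r_1(Δy) = -158.6225 / 209.2950 = -0.758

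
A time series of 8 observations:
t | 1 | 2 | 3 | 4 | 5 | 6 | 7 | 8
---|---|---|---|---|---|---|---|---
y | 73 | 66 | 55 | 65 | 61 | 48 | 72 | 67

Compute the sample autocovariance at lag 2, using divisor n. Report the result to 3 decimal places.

Mean ȳ = (73 + 66 + 55 + 65 + 61 + 48 + 72 + 67)/8 = 63.3750
Deviations: 9.6250, 2.6250, -8.3750, 1.6250, -2.3750, -15.3750, 8.6250, 3.6250
Σ_{t=1}^{6}(y_t−ȳ)(y_{t+2}−ȳ) = -157.6563
γ_2 = -157.6563 / 8 = -19.707

-19.707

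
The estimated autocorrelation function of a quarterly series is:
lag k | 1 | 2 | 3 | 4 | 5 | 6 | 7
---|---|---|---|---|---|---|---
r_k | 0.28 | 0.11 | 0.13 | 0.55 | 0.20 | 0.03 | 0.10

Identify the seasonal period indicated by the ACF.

4

The largest autocorrelation is r_4 = 0.55; the remaining lags stay at or below 0.28. The elevated value at lag 1 (0.28), dropping to 0.11 at lag 2, reflects decaying short-term dependence rather than seasonality.
The dominant spike at lag 4 indicates a seasonal period of 4.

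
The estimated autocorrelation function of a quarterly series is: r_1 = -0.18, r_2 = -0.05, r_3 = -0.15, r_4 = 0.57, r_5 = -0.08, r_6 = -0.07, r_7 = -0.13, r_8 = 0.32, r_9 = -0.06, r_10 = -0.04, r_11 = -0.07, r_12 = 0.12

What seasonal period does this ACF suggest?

The largest autocorrelation is r_4 = 0.57, with a weaker echo at lag 8 (0.32); the remaining lags stay at or below 0.12.
The dominant spike at lag 4 indicates a seasonal period of 4.

4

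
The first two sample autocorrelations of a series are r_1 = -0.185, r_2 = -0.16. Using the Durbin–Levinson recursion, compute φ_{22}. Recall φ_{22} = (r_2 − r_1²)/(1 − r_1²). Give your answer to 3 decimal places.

φ_{22} = (r_2 − r_1²) / (1 − r_1²)
r_1² = (-0.185)² = 0.034225
Numerator = -0.16 − 0.0342 = -0.1942; denominator = 1 − 0.0342 = 0.9658
φ_{22} = -0.1942 / 0.9658 = -0.201

-0.201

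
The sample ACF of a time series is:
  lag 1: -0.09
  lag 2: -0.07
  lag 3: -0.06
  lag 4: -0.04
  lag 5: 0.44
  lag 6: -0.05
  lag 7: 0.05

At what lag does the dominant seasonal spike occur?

5

The largest autocorrelation is r_5 = 0.44; the remaining lags stay at or below 0.05.
The dominant spike at lag 5 indicates a seasonal period of 5.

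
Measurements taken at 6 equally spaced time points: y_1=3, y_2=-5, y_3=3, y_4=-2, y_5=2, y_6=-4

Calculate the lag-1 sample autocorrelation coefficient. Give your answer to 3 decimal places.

Mean ȳ = (3 − 5 + 3 − 2 + 2 − 4)/6 = -0.5000
Deviations from mean: 3.5000, -4.5000, 3.5000, -1.5000, 2.5000, -3.5000
Σ(y_t−ȳ)(y_{t+1}−ȳ) = (-15.7500) + (-15.7500) + (-5.2500) + (-3.7500) + (-8.7500) = -49.2500
Denominator Σ(y_t−ȳ)² = 65.5000
r_1 = -49.2500 / 65.5000 = -0.752

-0.752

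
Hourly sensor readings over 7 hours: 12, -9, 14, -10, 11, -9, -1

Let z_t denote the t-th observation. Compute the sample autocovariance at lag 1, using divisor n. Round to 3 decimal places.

Mean z̄ = (12 − 9 + 14 − 10 + 11 − 9 − 1)/7 = 1.1429
Deviations: 10.8571, -10.1429, 12.8571, -11.1429, 9.8571, -10.1429, -2.1429
Σ_{t=1}^{6}(z_t−z̄)(z_{t+1}−z̄) = -571.8776
γ_1 = -571.8776 / 7 = -81.697

-81.697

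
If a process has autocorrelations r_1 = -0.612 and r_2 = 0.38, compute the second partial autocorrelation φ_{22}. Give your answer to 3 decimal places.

0.009

φ_{22} = (r_2 − r_1²) / (1 − r_1²)
r_1² = (-0.612)² = 0.374544
Numerator = 0.38 − 0.3745 = 0.0055; denominator = 1 − 0.3745 = 0.6255
φ_{22} = 0.0055 / 0.6255 = 0.009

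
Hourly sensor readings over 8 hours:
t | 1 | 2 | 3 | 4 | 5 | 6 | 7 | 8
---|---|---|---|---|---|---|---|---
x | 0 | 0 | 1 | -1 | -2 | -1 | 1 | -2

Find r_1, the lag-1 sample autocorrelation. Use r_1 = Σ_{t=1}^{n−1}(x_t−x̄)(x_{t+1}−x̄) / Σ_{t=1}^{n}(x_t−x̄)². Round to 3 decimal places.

-0.125

Mean x̄ = (0 + 0 + 1 − 1 − 2 − 1 + 1 − 2)/8 = -0.5000
Deviations from mean: 0.5000, 0.5000, 1.5000, -0.5000, -1.5000, -0.5000, 1.5000, -1.5000
Numerator Σ_{t=1}^{7}(x_t−x̄)(x_{t+1}−x̄) = -1.2500
Denominator Σ(x_t−x̄)² = 10.0000
r_1 = -1.2500 / 10.0000 = -0.125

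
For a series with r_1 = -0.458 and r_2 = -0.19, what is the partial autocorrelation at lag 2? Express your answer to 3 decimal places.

-0.506

φ_{22} = (r_2 − r_1²) / (1 − r_1²)
r_1² = (-0.458)² = 0.209764
Numerator = -0.19 − 0.2098 = -0.3998; denominator = 1 − 0.2098 = 0.7902
φ_{22} = -0.3998 / 0.7902 = -0.506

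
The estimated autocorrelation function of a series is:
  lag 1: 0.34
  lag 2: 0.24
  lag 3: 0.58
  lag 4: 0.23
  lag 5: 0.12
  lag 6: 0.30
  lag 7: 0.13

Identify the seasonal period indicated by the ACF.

3

The largest autocorrelation is r_3 = 0.58; the remaining lags stay at or below 0.34. The elevated value at lag 1 (0.34), dropping to 0.24 at lag 2, reflects decaying short-term dependence rather than seasonality.
The dominant spike at lag 3 indicates a seasonal period of 3.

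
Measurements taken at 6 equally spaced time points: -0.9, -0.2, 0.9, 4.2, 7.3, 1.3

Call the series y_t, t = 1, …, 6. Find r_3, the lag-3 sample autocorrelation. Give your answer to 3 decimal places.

-0.362

Mean ȳ = (-0.9 − 0.2 + 0.9 + 4.2 + 7.3 + 1.3)/6 = 2.1000
Deviations from mean: -3.0000, -2.3000, -1.2000, 2.1000, 5.2000, -0.8000
Σ(y_t−ȳ)(y_{t+3}−ȳ) = (-6.3000) + (-11.9600) + (0.9600) = -17.3000
Denominator Σ(y_t−ȳ)² = 47.8200
r_3 = -17.3000 / 47.8200 = -0.362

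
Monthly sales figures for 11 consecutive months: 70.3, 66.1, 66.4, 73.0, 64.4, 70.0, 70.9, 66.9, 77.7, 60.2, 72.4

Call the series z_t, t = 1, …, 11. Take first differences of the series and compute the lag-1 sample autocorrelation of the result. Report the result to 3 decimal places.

-0.725

First differences Δz: -4.2, 0.3, 6.6, -8.6, 5.6, 0.9, -4.0, 10.8, -17.5, 12.2
Mean of differences = 0.2100
Numerator Σ(Δz_t−Δz̄)(Δz_{t+1}−Δz̄) = -547.2651
Denominator Σ(Δz_t−Δz̄)² = 754.7090
r_1(Δz) = -547.2651 / 754.7090 = -0.725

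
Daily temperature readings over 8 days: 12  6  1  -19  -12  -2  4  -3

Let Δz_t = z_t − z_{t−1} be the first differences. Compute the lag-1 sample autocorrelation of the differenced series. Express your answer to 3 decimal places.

0.104

First differences Δz: -6, -5, -20, 7, 10, 6, -7
Mean of differences = -2.1429
Numerator Σ(Δz_t−Δz̄)(Δz_{t+1}−Δz̄) = 69.1224
Denominator Σ(Δz_t−Δz̄)² = 662.8571
r_1(Δz) = 69.1224 / 662.8571 = 0.104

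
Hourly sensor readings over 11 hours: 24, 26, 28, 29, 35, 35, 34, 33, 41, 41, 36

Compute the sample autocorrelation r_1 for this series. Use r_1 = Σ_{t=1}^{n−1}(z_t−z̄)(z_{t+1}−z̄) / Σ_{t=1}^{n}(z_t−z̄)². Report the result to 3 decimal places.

0.645

Mean z̄ = (24 + 26 + 28 + 29 + 35 + 35 + 34 + 33 + 41 + 41 + 36)/11 = 32.9091
Numerator Σ_{t=1}^{10}(z_t−z̄)(z_{t+1}−z̄) = 204.4463
Denominator Σ(z_t−z̄)² = 316.9091
r_1 = 204.4463 / 316.9091 = 0.645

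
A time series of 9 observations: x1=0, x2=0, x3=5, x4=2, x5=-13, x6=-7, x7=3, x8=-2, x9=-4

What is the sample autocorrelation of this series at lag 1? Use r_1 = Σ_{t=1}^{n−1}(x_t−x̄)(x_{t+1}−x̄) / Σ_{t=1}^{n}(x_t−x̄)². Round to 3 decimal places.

0.127

Mean x̄ = (0 + 0 + 5 + 2 − 13 − 7 + 3 − 2 − 4)/9 = -1.7778
Numerator Σ_{t=1}^{8}(x_t−x̄)(x_{t+1}−x̄) = 31.5062
Denominator Σ(x_t−x̄)² = 247.5556
r_1 = 31.5062 / 247.5556 = 0.127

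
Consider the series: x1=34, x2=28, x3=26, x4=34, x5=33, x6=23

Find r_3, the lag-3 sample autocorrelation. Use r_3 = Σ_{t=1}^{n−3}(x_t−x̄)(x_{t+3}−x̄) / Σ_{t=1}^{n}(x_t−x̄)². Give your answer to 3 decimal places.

0.345

Mean x̄ = (34 + 28 + 26 + 34 + 33 + 23)/6 = 29.6667
Numerator Σ_{t=1}^{3}(x_t−x̄)(x_{t+3}−x̄) = 37.6667
Denominator Σ(x_t−x̄)² = 109.3333
r_3 = 37.6667 / 109.3333 = 0.345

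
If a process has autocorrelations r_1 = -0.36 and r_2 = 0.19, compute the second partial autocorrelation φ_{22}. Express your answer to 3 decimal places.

φ_{22} = (r_2 − r_1²) / (1 − r_1²)
r_1² = (-0.36)² = 0.1296
Numerator = 0.19 − 0.1296 = 0.0604; denominator = 1 − 0.1296 = 0.8704
φ_{22} = 0.0604 / 0.8704 = 0.069

0.069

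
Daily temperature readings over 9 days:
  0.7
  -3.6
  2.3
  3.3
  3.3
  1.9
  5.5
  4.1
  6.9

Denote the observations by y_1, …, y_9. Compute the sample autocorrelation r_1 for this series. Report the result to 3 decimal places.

0.308

Mean ȳ = (0.7 − 3.6 + 2.3 + 3.3 + 3.3 + 1.9 + 5.5 + 4.1 + 6.9)/9 = 2.7111
Numerator Σ_{t=1}^{8}(y_t−ȳ)(y_{t+1}−ȳ) = 22.3432
Denominator Σ(y_t−ȳ)² = 72.6489
r_1 = 22.3432 / 72.6489 = 0.308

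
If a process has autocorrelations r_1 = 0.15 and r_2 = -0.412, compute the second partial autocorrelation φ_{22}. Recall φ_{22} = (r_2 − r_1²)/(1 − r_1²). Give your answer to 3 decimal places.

φ_{22} = (r_2 − r_1²) / (1 − r_1²)
r_1² = (0.15)² = 0.0225
Numerator = -0.412 − 0.0225 = -0.4345; denominator = 1 − 0.0225 = 0.9775
φ_{22} = -0.4345 / 0.9775 = -0.445

-0.445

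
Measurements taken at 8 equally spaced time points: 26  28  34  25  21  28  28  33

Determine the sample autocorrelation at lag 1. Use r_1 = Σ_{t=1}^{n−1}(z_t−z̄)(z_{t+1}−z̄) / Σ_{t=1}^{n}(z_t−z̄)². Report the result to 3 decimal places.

Mean z̄ = (26 + 28 + 34 + 25 + 21 + 28 + 28 + 33)/8 = 27.8750
Numerator Σ_{t=1}^{7}(z_t−z̄)(z_{t+1}−z̄) = 2.4844
Denominator Σ(z_t−z̄)² = 122.8750
r_1 = 2.4844 / 122.8750 = 0.020

0.020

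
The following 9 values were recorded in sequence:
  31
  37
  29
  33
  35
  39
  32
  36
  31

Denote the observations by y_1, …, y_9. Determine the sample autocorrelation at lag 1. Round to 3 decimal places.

Mean ȳ = (31 + 37 + 29 + 33 + 35 + 39 + 32 + 36 + 31)/9 = 33.6667
Numerator Σ_{t=1}^{8}(y_t−ȳ)(y_{t+1}−ȳ) = -34.1111
Denominator Σ(y_t−ȳ)² = 86.0000
r_1 = -34.1111 / 86.0000 = -0.397

-0.397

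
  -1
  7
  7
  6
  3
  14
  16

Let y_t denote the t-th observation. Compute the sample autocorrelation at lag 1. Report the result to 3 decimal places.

Mean ȳ = (-1 + 7 + 7 + 6 + 3 + 14 + 16)/7 = 7.4286
Deviations from mean: -8.4286, -0.4286, -0.4286, -1.4286, -4.4286, 6.5714, 8.5714
Numerator Σ_{t=1}^{6}(y_t−ȳ)(y_{t+1}−ȳ) = 37.9592
Denominator Σ(y_t−ȳ)² = 209.7143
r_1 = 37.9592 / 209.7143 = 0.181

0.181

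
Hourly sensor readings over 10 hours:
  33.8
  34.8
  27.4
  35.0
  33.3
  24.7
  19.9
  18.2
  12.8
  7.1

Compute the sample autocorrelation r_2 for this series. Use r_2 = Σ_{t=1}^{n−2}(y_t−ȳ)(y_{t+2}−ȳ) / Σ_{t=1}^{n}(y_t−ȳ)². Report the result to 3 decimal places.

Mean ȳ = (33.8 + 34.8 + 27.4 + 35.0 + 33.3 + 24.7 + 19.9 + 18.2 + 12.8 + 7.1)/10 = 24.7000
Numerator Σ_{t=1}^{8}(y_t−ȳ)(y_{t+2}−ȳ) = 282.0600
Denominator Σ(y_t−ȳ)² = 888.8200
r_2 = 282.0600 / 888.8200 = 0.317

0.317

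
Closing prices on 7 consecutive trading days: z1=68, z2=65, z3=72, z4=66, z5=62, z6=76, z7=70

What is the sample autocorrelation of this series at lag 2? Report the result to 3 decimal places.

Mean z̄ = (68 + 65 + 72 + 66 + 62 + 76 + 70)/7 = 68.4286
Deviations from mean: -0.4286, -3.4286, 3.5714, -2.4286, -6.4286, 7.5714, 1.5714
Numerator Σ_{t=1}^{5}(z_t−z̄)(z_{t+2}−z̄) = -44.6531
Denominator Σ(z_t−z̄)² = 131.7143
r_2 = -44.6531 / 131.7143 = -0.339

-0.339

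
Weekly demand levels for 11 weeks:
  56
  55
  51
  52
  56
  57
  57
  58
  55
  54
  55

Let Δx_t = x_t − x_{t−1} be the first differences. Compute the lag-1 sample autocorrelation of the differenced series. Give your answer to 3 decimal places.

First differences Δx: -1, -4, 1, 4, 1, 0, 1, -3, -1, 1
Mean of differences = -0.1000
Numerator Σ(Δx_t−Δx̄)(Δx_{t+1}−Δx̄) = 6.8900
Denominator Σ(Δx_t−Δx̄)² = 46.9000
r_1(Δx) = 6.8900 / 46.9000 = 0.147

0.147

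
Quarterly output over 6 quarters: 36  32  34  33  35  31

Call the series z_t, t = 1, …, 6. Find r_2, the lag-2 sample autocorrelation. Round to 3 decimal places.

Mean z̄ = (36 + 32 + 34 + 33 + 35 + 31)/6 = 33.5000
Deviations from mean: 2.5000, -1.5000, 0.5000, -0.5000, 1.5000, -2.5000
Σ(z_t−z̄)(z_{t+2}−z̄) = (1.2500) + (0.7500) + (0.7500) + (1.2500) = 4.0000
Denominator Σ(z_t−z̄)² = 17.5000
r_2 = 4.0000 / 17.5000 = 0.229

0.229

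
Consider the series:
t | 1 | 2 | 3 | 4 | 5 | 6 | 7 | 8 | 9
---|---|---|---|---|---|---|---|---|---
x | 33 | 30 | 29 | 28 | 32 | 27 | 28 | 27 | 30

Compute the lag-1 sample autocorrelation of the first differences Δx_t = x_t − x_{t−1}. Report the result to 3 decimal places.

-0.489

First differences Δx: -3, -1, -1, 4, -5, 1, -1, 3
Mean of differences = -0.3750
Numerator Σ(Δx_t−Δx̄)(Δx_{t+1}−Δx̄) = -30.2656
Denominator Σ(Δx_t−Δx̄)² = 61.8750
r_1(Δx) = -30.2656 / 61.8750 = -0.489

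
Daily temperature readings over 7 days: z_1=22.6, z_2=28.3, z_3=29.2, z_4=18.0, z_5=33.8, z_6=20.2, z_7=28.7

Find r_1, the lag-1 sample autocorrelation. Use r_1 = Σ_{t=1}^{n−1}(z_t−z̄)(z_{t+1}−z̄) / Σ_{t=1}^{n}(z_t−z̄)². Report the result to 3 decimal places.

-0.776

Mean z̄ = (22.6 + 28.3 + 29.2 + 18.0 + 33.8 + 20.2 + 28.7)/7 = 25.8286
Deviations from mean: -3.2286, 2.4714, 3.3714, -7.8286, 7.9714, -5.6286, 2.8714
Numerator Σ_{t=1}^{6}(z_t−z̄)(z_{t+1}−z̄) = -149.4751
Denominator Σ(z_t−z̄)² = 192.6543
r_1 = -149.4751 / 192.6543 = -0.776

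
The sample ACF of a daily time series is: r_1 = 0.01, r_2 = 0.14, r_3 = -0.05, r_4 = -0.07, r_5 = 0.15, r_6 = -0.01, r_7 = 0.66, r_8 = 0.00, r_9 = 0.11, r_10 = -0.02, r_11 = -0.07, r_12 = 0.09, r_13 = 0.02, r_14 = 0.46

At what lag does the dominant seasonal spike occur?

The largest autocorrelation is r_7 = 0.66, with a weaker echo at lag 14 (0.46); the remaining lags stay at or below 0.15.
The dominant spike at lag 7 indicates a seasonal period of 7.

7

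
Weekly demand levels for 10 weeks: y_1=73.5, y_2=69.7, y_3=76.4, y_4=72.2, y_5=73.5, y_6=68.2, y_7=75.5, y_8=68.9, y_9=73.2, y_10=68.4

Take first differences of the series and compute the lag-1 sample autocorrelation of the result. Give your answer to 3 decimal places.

-0.826

First differences Δy: -3.8, 6.7, -4.2, 1.3, -5.3, 7.3, -6.6, 4.3, -4.8
Mean of differences = -0.5667
Numerator Σ(Δy_t−Δȳ)(Δy_{t+1}−Δȳ) = -200.1778
Denominator Σ(Δy_t−Δȳ)² = 242.2400
r_1(Δy) = -200.1778 / 242.2400 = -0.826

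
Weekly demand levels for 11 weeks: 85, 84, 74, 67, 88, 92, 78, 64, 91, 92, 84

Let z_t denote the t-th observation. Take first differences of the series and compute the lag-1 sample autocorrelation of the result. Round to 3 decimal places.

First differences Δz: -1, -10, -7, 21, 4, -14, -14, 27, 1, -8
Mean of differences = -0.1000
Numerator Σ(Δz_t−Δz̄)(Δz_{t+1}−Δz̄) = -201.2100
Denominator Σ(Δz_t−Δz̄)² = 1792.9000
r_1(Δz) = -201.2100 / 1792.9000 = -0.112

-0.112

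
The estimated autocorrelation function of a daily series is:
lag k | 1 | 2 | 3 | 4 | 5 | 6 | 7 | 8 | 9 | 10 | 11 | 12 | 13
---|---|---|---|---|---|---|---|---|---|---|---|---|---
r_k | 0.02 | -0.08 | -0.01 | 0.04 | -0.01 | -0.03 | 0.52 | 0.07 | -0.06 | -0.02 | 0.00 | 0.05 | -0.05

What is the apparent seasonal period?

The largest autocorrelation is r_7 = 0.52; the remaining lags stay at or below 0.07.
The dominant spike at lag 7 indicates a seasonal period of 7.

7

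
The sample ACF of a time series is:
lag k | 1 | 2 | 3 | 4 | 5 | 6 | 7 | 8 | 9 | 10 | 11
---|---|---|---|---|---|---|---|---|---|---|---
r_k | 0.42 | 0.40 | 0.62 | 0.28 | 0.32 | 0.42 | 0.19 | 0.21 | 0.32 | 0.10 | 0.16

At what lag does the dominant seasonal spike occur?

3

The largest autocorrelation is r_3 = 0.62; the remaining lags stay at or below 0.42. The elevated value at lag 1 (0.42), dropping to 0.40 at lag 2, reflects decaying short-term dependence rather than seasonality.
The dominant spike at lag 3 indicates a seasonal period of 3.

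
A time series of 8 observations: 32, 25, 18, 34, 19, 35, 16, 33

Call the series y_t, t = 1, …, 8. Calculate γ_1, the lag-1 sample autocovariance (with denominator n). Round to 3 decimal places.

-42.094

Mean ȳ = (32 + 25 + 18 + 34 + 19 + 35 + 16 + 33)/8 = 26.5000
Σ_{t=1}^{7}(y_t−ȳ)(y_{t+1}−ȳ) = -336.7500
γ_1 = -336.7500 / 8 = -42.094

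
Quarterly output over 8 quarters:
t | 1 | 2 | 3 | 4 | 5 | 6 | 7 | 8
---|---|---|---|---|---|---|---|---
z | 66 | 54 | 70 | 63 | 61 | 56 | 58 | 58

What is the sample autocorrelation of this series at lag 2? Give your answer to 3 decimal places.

Mean z̄ = (66 + 54 + 70 + 63 + 61 + 56 + 58 + 58)/8 = 60.7500
Numerator Σ_{t=1}^{6}(z_t−z̄)(z_{t+2}−z̄) = 37.3750
Denominator Σ(z_t−z̄)² = 201.5000
r_2 = 37.3750 / 201.5000 = 0.185

0.185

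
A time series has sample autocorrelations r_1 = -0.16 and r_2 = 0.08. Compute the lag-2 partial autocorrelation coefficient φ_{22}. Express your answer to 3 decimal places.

0.056

φ_{22} = (r_2 − r_1²) / (1 − r_1²)
r_1² = (-0.16)² = 0.0256
Numerator = 0.08 − 0.0256 = 0.0544; denominator = 1 − 0.0256 = 0.9744
φ_{22} = 0.0544 / 0.9744 = 0.056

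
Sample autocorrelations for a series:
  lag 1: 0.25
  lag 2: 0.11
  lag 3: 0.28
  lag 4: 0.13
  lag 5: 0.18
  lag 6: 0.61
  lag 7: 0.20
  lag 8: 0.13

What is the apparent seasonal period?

The largest autocorrelation is r_6 = 0.61; the remaining lags stay at or below 0.28. The elevated value at lag 1 (0.25), dropping to 0.11 at lag 2, reflects decaying short-term dependence rather than seasonality.
The dominant spike at lag 6 indicates a seasonal period of 6.

6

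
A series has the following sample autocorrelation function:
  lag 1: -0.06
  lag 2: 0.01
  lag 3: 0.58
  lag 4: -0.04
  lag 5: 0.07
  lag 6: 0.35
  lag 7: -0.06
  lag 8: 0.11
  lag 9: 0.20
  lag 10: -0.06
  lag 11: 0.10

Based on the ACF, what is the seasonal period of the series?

3

The largest autocorrelation is r_3 = 0.58, with weaker echoes at lags 6 (0.35) and 9 (0.20); the remaining lags stay at or below 0.11.
The dominant spike at lag 3 indicates a seasonal period of 3.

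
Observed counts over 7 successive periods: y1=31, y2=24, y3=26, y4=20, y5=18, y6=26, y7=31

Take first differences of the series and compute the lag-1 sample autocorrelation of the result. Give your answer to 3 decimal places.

First differences Δy: -7, 2, -6, -2, 8, 5
Mean of differences = 0.0000
Numerator Σ(Δy_t−Δȳ)(Δy_{t+1}−Δȳ) = 10.0000
Denominator Σ(Δy_t−Δȳ)² = 182.0000
r_1(Δy) = 10.0000 / 182.0000 = 0.055

0.055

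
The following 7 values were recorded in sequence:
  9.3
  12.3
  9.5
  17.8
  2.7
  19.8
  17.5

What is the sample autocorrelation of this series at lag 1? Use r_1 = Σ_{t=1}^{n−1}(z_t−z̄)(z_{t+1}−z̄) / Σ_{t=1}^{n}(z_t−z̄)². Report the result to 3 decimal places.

Mean z̄ = (9.3 + 12.3 + 9.5 + 17.8 + 2.7 + 19.8 + 17.5)/7 = 12.7000
Deviations from mean: -3.4000, -0.4000, -3.2000, 5.1000, -10.0000, 7.1000, 4.8000
Σ(z_t−z̄)(z_{t+1}−z̄) = (1.3600) + (1.2800) + (-16.3200) + (-51.0000) + (-71.0000) + (34.0800) = -101.6000
Denominator Σ(z_t−z̄)² = 221.4200
r_1 = -101.6000 / 221.4200 = -0.459

-0.459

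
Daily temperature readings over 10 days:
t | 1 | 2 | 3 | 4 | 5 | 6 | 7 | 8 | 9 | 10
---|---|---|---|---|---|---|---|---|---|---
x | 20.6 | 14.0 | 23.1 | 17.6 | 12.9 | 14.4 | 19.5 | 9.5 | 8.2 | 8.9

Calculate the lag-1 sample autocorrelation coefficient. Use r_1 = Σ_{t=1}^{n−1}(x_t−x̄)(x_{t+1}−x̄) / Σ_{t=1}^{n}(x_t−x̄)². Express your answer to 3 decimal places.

Mean x̄ = (20.6 + 14.0 + 23.1 + 17.6 + 12.9 + 14.4 + 19.5 + 9.5 + 8.2 + 8.9)/10 = 14.8700
Numerator Σ_{t=1}^{9}(x_t−x̄)(x_{t+1}−x̄) = 54.4691
Denominator Σ(x_t−x̄)² = 243.2810
r_1 = 54.4691 / 243.2810 = 0.224

0.224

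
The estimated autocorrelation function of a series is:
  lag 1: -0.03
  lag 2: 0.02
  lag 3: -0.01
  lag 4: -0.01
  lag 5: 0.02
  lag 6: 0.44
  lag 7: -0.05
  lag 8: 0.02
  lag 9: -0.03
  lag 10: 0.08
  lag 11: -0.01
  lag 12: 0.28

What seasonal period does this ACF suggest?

6

The largest autocorrelation is r_6 = 0.44, with a weaker echo at lag 12 (0.28); the remaining lags stay at or below 0.08.
The dominant spike at lag 6 indicates a seasonal period of 6.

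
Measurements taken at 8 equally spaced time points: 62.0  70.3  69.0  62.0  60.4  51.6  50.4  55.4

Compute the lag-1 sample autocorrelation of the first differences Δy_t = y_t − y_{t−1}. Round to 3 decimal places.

0.039

First differences Δy: 8.3, -1.3, -7.0, -1.6, -8.8, -1.2, 5.0
Mean of differences = -0.9429
Numerator Σ(Δy_t−Δȳ)(Δy_{t+1}−Δȳ) = 8.4982
Denominator Σ(Δy_t−Δȳ)² = 219.7971
r_1(Δy) = 8.4982 / 219.7971 = 0.039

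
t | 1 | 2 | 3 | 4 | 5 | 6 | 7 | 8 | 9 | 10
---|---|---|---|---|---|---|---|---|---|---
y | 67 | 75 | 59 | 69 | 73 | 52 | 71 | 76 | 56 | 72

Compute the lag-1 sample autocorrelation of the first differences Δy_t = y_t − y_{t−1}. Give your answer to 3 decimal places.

-0.546

First differences Δy: 8, -16, 10, 4, -21, 19, 5, -20, 16
Mean of differences = 0.5556
Numerator Σ(Δy_t−Δȳ)(Δy_{t+1}−Δȳ) = -1045.7531
Denominator Σ(Δy_t−Δȳ)² = 1916.2222
r_1(Δy) = -1045.7531 / 1916.2222 = -0.546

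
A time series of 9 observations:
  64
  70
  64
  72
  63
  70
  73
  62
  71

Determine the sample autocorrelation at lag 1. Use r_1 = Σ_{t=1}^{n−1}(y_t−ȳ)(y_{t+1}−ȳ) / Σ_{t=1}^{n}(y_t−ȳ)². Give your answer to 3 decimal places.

-0.672

Mean ȳ = (64 + 70 + 64 + 72 + 63 + 70 + 73 + 62 + 71)/9 = 67.6667
Numerator Σ_{t=1}^{8}(y_t−ȳ)(y_{t+1}−ȳ) = -100.7778
Denominator Σ(y_t−ȳ)² = 150.0000
r_1 = -100.7778 / 150.0000 = -0.672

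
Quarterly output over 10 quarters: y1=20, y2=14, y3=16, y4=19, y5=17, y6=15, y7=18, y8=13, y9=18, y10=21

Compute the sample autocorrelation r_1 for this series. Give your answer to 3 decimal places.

-0.220

Mean ȳ = (20 + 14 + 16 + 19 + 17 + 15 + 18 + 13 + 18 + 21)/10 = 17.1000
Numerator Σ_{t=1}^{9}(y_t−ȳ)(y_{t+1}−ȳ) = -13.4100
Denominator Σ(y_t−ȳ)² = 60.9000
r_1 = -13.4100 / 60.9000 = -0.220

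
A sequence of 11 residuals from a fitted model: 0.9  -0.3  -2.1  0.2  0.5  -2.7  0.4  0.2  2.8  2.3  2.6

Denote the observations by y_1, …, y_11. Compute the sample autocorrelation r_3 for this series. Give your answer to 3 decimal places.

-0.006

Mean ȳ = (0.9 − 0.3 − 2.1 + 0.2 + 0.5 − 2.7 + 0.4 + 0.2 + 2.8 + 2.3 + 2.6)/11 = 0.4364
Numerator Σ_{t=1}^{8}(y_t−ȳ)(y_{t+3}−ȳ) = -0.2003
Denominator Σ(y_t−ȳ)² = 30.8855
r_3 = -0.2003 / 30.8855 = -0.006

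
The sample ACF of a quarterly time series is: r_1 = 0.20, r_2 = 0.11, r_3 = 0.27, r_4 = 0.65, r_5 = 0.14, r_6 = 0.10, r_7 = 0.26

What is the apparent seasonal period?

4

The largest autocorrelation is r_4 = 0.65; the remaining lags stay at or below 0.27.
The dominant spike at lag 4 indicates a seasonal period of 4.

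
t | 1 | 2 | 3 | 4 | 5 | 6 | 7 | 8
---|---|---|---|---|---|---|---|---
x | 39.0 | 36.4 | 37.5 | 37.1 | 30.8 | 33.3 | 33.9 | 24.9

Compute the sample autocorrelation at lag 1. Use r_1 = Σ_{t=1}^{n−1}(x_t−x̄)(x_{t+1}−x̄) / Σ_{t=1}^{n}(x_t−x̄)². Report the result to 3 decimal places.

Mean x̄ = (39.0 + 36.4 + 37.5 + 37.1 + 30.8 + 33.3 + 33.9 + 24.9)/8 = 34.1125
Deviations from mean: 4.8875, 2.2875, 3.3875, 2.9875, -3.3125, -0.8125, -0.2125, -9.2125
Σ(x_t−x̄)(x_{t+1}−x̄) = (11.1802) + (7.7489) + (10.1202) + (-9.8961) + (2.6914) + (0.1727) + (1.9577) = 23.9748
Denominator Σ(x_t−x̄)² = 146.0688
r_1 = 23.9748 / 146.0688 = 0.164

0.164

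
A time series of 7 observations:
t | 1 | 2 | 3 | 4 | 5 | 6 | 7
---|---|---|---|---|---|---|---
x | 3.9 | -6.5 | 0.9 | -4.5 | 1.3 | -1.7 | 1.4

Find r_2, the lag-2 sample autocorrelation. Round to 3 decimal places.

0.500

Mean x̄ = (3.9 − 6.5 + 0.9 − 4.5 + 1.3 − 1.7 + 1.4)/7 = -0.7429
Σ(x_t−x̄)(x_{t+2}−x̄) = (7.6276) + (21.6304) + (3.3561) + (3.5961) + (4.3776) = 40.5878
Denominator Σ(x_t−x̄)² = 81.1971
r_2 = 40.5878 / 81.1971 = 0.500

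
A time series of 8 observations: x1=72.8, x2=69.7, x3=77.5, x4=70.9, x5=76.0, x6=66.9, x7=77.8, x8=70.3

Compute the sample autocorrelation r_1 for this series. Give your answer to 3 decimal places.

Mean x̄ = (72.8 + 69.7 + 77.5 + 70.9 + 76.0 + 66.9 + 77.8 + 70.3)/8 = 72.7375
Deviations from mean: 0.0625, -3.0375, 4.7625, -1.8375, 3.2625, -5.8375, 5.0625, -2.4375
Σ(x_t−x̄)(x_{t+1}−x̄) = (-0.1898) + (-14.4661) + (-8.7511) + (-5.9948) + (-19.0448) + (-29.5523) + (-12.3398) = -90.3389
Denominator Σ(x_t−x̄)² = 111.5788
r_1 = -90.3389 / 111.5788 = -0.810

-0.810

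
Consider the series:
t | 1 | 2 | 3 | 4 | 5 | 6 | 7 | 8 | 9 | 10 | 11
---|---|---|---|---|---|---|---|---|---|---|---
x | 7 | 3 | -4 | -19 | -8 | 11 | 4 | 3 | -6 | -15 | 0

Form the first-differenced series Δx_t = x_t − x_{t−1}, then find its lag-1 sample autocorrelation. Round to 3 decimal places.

First differences Δx: -4, -7, -15, 11, 19, -7, -1, -9, -9, 15
Mean of differences = -0.7000
Numerator Σ(Δx_t−Δx̄)(Δx_{t+1}−Δx̄) = -7.0900
Denominator Σ(Δx_t−Δx̄)² = 1204.1000
r_1(Δx) = -7.0900 / 1204.1000 = -0.006

-0.006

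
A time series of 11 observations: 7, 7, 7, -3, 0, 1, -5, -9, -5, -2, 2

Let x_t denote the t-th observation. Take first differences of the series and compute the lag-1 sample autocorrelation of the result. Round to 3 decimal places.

First differences Δx: 0, 0, -10, 3, 1, -6, -4, 4, 3, 4
Mean of differences = -0.5000
Numerator Σ(Δx_t−Δx̄)(Δx_{t+1}−Δx̄) = -5.7500
Denominator Σ(Δx_t−Δx̄)² = 200.5000
r_1(Δx) = -5.7500 / 200.5000 = -0.029

-0.029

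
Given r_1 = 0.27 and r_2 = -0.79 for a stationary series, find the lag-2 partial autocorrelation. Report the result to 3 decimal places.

φ_{22} = (r_2 − r_1²) / (1 − r_1²)
r_1² = (0.27)² = 0.0729
Numerator = -0.79 − 0.0729 = -0.8629; denominator = 1 − 0.0729 = 0.9271
φ_{22} = -0.8629 / 0.9271 = -0.931

-0.931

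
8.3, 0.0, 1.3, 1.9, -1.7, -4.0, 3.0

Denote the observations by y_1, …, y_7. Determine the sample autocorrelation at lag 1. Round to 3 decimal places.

Mean ȳ = (8.3 + 0.0 + 1.3 + 1.9 − 1.7 − 4.0 + 3.0)/7 = 1.2571
Deviations from mean: 7.0429, -1.2571, 0.0429, 0.6429, -2.9571, -5.2571, 1.7429
Σ(y_t−ȳ)(y_{t+1}−ȳ) = (-8.8539) + (-0.0539) + (0.0276) + (-1.9010) + (15.5461) + (-9.1624) = -4.3976
Denominator Σ(y_t−ȳ)² = 91.0171
r_1 = -4.3976 / 91.0171 = -0.048

-0.048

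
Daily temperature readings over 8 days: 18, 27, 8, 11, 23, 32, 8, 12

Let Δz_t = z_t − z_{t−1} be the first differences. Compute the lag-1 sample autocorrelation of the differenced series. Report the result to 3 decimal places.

First differences Δz: 9, -19, 3, 12, 9, -24, 4
Mean of differences = -0.8571
Numerator Σ(Δz_t−Δz̄)(Δz_{t+1}−Δz̄) = -413.0204
Denominator Σ(Δz_t−Δz̄)² = 1262.8571
r_1(Δz) = -413.0204 / 1262.8571 = -0.327

-0.327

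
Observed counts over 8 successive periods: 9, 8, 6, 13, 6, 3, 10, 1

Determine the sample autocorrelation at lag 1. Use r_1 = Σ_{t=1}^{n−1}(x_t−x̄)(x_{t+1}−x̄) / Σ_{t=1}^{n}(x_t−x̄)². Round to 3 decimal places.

Mean x̄ = (9 + 8 + 6 + 13 + 6 + 3 + 10 + 1)/8 = 7.0000
Deviations from mean: 2.0000, 1.0000, -1.0000, 6.0000, -1.0000, -4.0000, 3.0000, -6.0000
Numerator Σ_{t=1}^{7}(x_t−x̄)(x_{t+1}−x̄) = -37.0000
Denominator Σ(x_t−x̄)² = 104.0000
r_1 = -37.0000 / 104.0000 = -0.356

-0.356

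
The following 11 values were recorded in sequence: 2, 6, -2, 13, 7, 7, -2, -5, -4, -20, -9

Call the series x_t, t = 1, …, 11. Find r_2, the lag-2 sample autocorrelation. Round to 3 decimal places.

Mean x̄ = (2 + 6 − 2 + 13 + 7 + 7 − 2 − 5 − 4 − 20 − 9)/11 = -0.6364
Numerator Σ_{t=1}^{9}(x_t−x̄)(x_{t+2}−x̄) = 254.0992
Denominator Σ(x_t−x̄)² = 832.5455
r_2 = 254.0992 / 832.5455 = 0.305

0.305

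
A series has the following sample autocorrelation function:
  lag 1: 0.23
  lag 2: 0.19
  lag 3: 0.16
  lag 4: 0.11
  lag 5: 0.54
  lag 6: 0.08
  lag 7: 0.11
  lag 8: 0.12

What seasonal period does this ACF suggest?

5

The largest autocorrelation is r_5 = 0.54; the remaining lags stay at or below 0.23. The elevated value at lag 1 (0.23), dropping to 0.19 at lag 2, reflects decaying short-term dependence rather than seasonality.
The dominant spike at lag 5 indicates a seasonal period of 5.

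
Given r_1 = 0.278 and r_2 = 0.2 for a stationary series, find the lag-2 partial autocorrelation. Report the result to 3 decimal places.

φ_{22} = (r_2 − r_1²) / (1 − r_1²)
r_1² = (0.278)² = 0.077284
Numerator = 0.2 − 0.0773 = 0.1227; denominator = 1 − 0.0773 = 0.9227
φ_{22} = 0.1227 / 0.9227 = 0.133

0.133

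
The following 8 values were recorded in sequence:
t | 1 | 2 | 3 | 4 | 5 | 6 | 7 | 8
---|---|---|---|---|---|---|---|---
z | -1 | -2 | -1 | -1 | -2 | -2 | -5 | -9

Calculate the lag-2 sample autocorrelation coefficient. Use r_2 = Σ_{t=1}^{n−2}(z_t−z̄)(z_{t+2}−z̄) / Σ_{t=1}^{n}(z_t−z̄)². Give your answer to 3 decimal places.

0.022

Mean z̄ = (-1 − 2 − 1 − 1 − 2 − 2 − 5 − 9)/8 = -2.8750
Deviations from mean: 1.8750, 0.8750, 1.8750, 1.8750, 0.8750, 0.8750, -2.1250, -6.1250
Numerator Σ_{t=1}^{6}(z_t−z̄)(z_{t+2}−z̄) = 1.2188
Denominator Σ(z_t−z̄)² = 54.8750
r_2 = 1.2188 / 54.8750 = 0.022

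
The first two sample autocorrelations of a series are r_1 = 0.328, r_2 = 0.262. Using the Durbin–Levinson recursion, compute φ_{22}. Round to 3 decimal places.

φ_{22} = (r_2 − r_1²) / (1 − r_1²)
r_1² = (0.328)² = 0.107584
Numerator = 0.262 − 0.1076 = 0.1544; denominator = 1 − 0.1076 = 0.8924
φ_{22} = 0.1544 / 0.8924 = 0.173

0.173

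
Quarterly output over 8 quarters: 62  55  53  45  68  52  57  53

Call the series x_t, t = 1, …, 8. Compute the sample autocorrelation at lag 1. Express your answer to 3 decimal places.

-0.475

Mean x̄ = (62 + 55 + 53 + 45 + 68 + 52 + 57 + 53)/8 = 55.6250
Σ(x_t−x̄)(x_{t+1}−x̄) = (-3.9844) + (1.6406) + (27.8906) + (-131.4844) + (-44.8594) + (-4.9844) + (-3.6094) = -159.3906
Denominator Σ(x_t−x̄)² = 335.8750
r_1 = -159.3906 / 335.8750 = -0.475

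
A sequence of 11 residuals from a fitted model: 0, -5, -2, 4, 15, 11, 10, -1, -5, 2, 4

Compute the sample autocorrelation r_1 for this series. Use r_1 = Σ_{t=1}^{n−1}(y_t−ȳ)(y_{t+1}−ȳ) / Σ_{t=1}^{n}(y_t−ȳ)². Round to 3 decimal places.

0.534

Mean ȳ = (0 − 5 − 2 + 4 + 15 + 11 + 10 − 1 − 5 + 2 + 4)/11 = 3.0000
Numerator Σ_{t=1}^{10}(y_t−ȳ)(y_{t+1}−ȳ) = 234.0000
Denominator Σ(y_t−ȳ)² = 438.0000
r_1 = 234.0000 / 438.0000 = 0.534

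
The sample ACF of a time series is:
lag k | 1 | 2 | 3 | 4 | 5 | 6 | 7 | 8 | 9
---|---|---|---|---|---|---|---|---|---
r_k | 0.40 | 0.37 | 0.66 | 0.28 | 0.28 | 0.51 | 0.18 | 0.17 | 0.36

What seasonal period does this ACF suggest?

The largest autocorrelation is r_3 = 0.66, with a weaker echo at lag 6 (0.51); the remaining lags stay at or below 0.40. The elevated value at lag 1 (0.40), dropping to 0.37 at lag 2, reflects decaying short-term dependence rather than seasonality.
The dominant spike at lag 3 indicates a seasonal period of 3.

3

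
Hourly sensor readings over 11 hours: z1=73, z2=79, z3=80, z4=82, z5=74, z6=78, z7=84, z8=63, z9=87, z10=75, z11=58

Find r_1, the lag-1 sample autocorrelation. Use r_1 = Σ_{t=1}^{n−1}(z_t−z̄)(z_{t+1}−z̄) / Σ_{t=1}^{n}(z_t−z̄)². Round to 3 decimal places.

Mean z̄ = (73 + 79 + 80 + 82 + 74 + 78 + 84 + 63 + 87 + 75 + 58)/11 = 75.7273
Numerator Σ_{t=1}^{10}(z_t−z̄)(z_{t+1}−z̄) = -208.1653
Denominator Σ(z_t−z̄)² = 756.1818
r_1 = -208.1653 / 756.1818 = -0.275

-0.275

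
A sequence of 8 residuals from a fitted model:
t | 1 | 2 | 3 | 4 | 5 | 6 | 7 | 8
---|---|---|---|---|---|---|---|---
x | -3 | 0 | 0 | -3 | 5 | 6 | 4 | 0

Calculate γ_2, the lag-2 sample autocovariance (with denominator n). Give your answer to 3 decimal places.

Mean x̄ = (-3 + 0 + 0 − 3 + 5 + 6 + 4 + 0)/8 = 1.1250
Σ_{t=1}^{6}(x_t−x̄)(x_{t+2}−x̄) = -9.5313
γ_2 = -9.5313 / 8 = -1.191

-1.191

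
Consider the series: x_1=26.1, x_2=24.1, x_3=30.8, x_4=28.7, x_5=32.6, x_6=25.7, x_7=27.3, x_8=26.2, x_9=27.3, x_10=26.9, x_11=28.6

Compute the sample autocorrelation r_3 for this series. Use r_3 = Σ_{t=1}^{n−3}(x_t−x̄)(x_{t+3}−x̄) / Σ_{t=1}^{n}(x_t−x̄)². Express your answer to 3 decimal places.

-0.574

Mean x̄ = (26.1 + 24.1 + 30.8 + 28.7 + 32.6 + 25.7 + 27.3 + 26.2 + 27.3 + 26.9 + 28.6)/11 = 27.6636
Numerator Σ_{t=1}^{8}(x_t−x̄)(x_{t+3}−x̄) = -33.3512
Denominator Σ(x_t−x̄)² = 58.1455
r_3 = -33.3512 / 58.1455 = -0.574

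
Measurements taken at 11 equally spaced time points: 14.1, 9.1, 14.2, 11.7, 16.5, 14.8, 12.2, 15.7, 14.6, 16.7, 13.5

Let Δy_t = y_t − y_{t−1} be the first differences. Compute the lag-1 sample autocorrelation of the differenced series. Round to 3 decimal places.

First differences Δy: -5.0, 5.1, -2.5, 4.8, -1.7, -2.6, 3.5, -1.1, 2.1, -3.2
Mean of differences = -0.0600
Numerator Σ(Δy_t−Δȳ)(Δy_{t+1}−Δȳ) = -75.5176
Denominator Σ(Δy_t−Δȳ)² = 118.0240
r_1(Δy) = -75.5176 / 118.0240 = -0.640

-0.640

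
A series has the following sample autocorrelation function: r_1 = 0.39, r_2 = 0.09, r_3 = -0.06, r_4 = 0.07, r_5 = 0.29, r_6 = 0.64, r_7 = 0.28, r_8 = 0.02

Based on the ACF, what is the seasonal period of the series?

6

The largest autocorrelation is r_6 = 0.64; the remaining lags stay at or below 0.39. The elevated value at lag 1 (0.39), dropping to 0.09 at lag 2, reflects decaying short-term dependence rather than seasonality.
The dominant spike at lag 6 indicates a seasonal period of 6.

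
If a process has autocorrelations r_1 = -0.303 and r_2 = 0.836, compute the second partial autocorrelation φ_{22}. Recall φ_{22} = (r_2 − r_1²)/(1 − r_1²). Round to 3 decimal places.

0.819

φ_{22} = (r_2 − r_1²) / (1 − r_1²)
r_1² = (-0.303)² = 0.091809
Numerator = 0.836 − 0.0918 = 0.7442; denominator = 1 − 0.0918 = 0.9082
φ_{22} = 0.7442 / 0.9082 = 0.819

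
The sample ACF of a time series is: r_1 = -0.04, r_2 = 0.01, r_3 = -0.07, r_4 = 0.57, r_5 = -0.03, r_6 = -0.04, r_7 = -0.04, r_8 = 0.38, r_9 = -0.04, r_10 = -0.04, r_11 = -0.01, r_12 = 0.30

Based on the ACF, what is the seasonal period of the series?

4

The largest autocorrelation is r_4 = 0.57, with weaker echoes at lags 8 (0.38) and 12 (0.30); the remaining lags stay at or below 0.01.
The dominant spike at lag 4 indicates a seasonal period of 4.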